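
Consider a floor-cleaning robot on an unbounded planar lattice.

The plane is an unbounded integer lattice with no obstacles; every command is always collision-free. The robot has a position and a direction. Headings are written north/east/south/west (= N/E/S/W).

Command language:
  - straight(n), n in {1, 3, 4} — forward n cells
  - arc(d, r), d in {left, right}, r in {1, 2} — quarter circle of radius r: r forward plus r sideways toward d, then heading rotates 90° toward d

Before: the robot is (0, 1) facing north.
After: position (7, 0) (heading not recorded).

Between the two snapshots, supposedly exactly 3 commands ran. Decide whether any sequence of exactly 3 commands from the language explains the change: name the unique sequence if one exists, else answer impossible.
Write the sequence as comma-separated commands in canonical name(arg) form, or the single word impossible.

arc(right, 1), straight(4), arc(right, 2)

key: order matters: swapping arc(right, 1) and arc(right, 2) lands elsewhere
t0: (0, 1) facing north
[1] after arc(right, 1): (1, 2) facing east
[2] after straight(4): (5, 2) facing east
[3] after arc(right, 2): (7, 0) facing south
no rival 3-sequence matches.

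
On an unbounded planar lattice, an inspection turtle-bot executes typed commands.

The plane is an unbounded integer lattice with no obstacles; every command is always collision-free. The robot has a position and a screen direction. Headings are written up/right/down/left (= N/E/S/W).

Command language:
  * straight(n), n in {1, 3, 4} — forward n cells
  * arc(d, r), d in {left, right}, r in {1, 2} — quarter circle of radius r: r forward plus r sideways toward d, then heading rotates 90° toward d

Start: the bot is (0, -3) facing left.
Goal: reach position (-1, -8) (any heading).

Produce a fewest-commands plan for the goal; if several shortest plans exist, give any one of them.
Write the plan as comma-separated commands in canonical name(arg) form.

arc(left, 1), straight(4)

initial: (0, -3) facing left
step 1 (arc(left, 1)): (-1, -4) facing down
step 2 (straight(4)): (-1, -8) facing down
shorter routes all fall short; 2 is best.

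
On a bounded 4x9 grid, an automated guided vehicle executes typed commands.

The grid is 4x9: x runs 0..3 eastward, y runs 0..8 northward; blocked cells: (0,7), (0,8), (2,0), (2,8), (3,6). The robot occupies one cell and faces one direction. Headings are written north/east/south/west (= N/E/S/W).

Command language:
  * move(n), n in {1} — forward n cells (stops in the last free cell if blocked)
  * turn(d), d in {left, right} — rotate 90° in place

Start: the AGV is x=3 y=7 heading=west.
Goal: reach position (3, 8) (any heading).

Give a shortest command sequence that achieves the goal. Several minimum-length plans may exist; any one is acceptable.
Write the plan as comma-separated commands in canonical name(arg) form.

t0: x=3 y=7 heading=west
t=1 turn(right) ⇒ x=3 y=7 heading=north
t=2 move(1) ⇒ x=3 y=8 heading=north
no 1-step plan works, so 2 is optimal.

turn(right), move(1)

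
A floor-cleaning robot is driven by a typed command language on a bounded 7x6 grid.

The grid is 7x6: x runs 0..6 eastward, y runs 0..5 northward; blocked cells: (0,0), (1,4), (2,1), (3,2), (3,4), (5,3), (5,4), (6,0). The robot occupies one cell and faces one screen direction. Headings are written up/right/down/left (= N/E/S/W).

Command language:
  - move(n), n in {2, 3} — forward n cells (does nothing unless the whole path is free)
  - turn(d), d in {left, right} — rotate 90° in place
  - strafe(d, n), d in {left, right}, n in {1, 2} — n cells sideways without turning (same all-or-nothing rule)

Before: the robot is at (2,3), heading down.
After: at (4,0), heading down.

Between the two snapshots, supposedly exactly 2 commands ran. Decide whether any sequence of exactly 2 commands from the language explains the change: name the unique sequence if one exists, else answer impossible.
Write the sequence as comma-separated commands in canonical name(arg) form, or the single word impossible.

strafe(left, 2), move(3)

key: heading stays S — no command in the sequence turns
t0: at (2,3), heading down
step 1 (strafe(left, 2)): at (4,3), heading down
step 2 (move(3)): at (4,0), heading down
no rival 2-sequence matches.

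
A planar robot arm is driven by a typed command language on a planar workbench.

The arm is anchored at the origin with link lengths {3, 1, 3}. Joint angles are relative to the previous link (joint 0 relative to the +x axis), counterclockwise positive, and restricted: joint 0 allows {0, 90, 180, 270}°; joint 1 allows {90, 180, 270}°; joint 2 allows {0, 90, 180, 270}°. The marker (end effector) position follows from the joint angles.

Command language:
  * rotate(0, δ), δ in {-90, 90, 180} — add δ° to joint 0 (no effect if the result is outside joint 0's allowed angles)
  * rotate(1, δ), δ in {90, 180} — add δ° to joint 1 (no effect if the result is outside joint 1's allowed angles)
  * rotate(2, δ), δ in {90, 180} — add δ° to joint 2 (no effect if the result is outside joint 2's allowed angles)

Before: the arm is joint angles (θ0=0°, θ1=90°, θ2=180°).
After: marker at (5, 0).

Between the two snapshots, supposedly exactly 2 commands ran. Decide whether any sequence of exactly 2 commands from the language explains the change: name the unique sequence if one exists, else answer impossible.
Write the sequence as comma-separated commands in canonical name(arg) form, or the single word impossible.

rotate(1, 90), rotate(1, 180)

key: order matters: swapping rotate(1, 90) and rotate(1, 180) lands elsewhere
start: joint angles (θ0=0°, θ1=90°, θ2=180°)
t=1 rotate(1, 90) ⇒ joint angles (θ0=0°, θ1=180°, θ2=180°)
t=2 rotate(1, 180) ⇒ joint angles (θ0=0°, θ1=180°, θ2=180°)
all 49 alternatives checked — unique.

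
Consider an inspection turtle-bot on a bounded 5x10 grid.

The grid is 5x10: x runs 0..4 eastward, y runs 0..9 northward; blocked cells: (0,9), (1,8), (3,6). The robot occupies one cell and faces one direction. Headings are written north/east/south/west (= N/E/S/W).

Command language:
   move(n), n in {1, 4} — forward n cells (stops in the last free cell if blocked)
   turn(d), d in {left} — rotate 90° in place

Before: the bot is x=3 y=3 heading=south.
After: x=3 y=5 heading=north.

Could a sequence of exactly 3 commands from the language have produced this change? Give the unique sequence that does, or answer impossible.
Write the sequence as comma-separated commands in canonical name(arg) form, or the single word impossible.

turn(left), turn(left), move(4)

key: move(4) is stopped early by the blocked cell at (3,6)
start: x=3 y=3 heading=south
step 1 (turn(left)): x=3 y=3 heading=east
step 2 (turn(left)): x=3 y=3 heading=north
step 3 (move(4)): x=3 y=5 heading=north
no other 3-command option fits: unique.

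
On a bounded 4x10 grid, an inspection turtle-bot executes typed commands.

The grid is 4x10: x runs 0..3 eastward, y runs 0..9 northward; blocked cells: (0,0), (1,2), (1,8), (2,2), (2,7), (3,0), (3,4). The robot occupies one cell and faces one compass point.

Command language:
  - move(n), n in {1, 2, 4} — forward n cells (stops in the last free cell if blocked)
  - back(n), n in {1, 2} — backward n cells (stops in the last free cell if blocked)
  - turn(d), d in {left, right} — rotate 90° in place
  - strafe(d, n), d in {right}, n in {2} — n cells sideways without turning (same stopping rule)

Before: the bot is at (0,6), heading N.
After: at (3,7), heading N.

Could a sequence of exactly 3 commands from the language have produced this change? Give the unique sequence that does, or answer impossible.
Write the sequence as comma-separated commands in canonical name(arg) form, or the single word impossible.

key: still facing N at the end — nothing in the sequence rotates
t0: at (0,6), heading N
t=1 strafe(right, 2) ⇒ at (2,6), heading N
t=2 strafe(right, 2) ⇒ at (3,6), heading N
t=3 move(1) ⇒ at (3,7), heading N
all 512 alternatives checked — unique.

strafe(right, 2), strafe(right, 2), move(1)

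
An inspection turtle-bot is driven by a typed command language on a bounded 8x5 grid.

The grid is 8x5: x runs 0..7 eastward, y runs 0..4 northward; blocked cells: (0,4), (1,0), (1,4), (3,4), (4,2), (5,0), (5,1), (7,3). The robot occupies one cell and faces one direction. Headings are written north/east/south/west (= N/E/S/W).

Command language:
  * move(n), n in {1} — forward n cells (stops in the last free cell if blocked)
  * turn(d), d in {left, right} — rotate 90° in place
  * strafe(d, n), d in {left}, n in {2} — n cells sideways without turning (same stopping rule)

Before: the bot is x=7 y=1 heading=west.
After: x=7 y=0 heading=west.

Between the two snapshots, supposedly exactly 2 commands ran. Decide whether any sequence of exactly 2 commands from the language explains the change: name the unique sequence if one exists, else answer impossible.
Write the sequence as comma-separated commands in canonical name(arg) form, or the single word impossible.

key: the first strafe(left, 2) runs into the grid edge before its full distance
begin: x=7 y=1 heading=west
t=1 strafe(left, 2) ⇒ x=7 y=0 heading=west
t=2 strafe(left, 2) ⇒ x=7 y=0 heading=west
no rival 2-sequence matches.

strafe(left, 2), strafe(left, 2)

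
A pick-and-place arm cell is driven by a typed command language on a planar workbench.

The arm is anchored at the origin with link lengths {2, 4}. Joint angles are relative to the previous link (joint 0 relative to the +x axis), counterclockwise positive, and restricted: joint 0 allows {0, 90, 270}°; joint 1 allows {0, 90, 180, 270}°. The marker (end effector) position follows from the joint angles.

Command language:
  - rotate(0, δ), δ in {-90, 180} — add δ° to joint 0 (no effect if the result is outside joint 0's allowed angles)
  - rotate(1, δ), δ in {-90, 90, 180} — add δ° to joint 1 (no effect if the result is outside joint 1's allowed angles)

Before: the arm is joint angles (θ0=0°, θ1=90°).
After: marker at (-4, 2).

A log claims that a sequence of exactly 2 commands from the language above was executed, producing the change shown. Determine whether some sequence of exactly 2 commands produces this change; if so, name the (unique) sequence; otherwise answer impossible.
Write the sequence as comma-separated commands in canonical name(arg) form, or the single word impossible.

key: order matters: swapping rotate(0, -90) and rotate(0, 180) lands elsewhere
start: joint angles (θ0=0°, θ1=90°)
t=1 rotate(0, -90) ⇒ joint angles (θ0=270°, θ1=90°)
t=2 rotate(0, 180) ⇒ joint angles (θ0=90°, θ1=90°)
no other 2-command option fits: unique.

rotate(0, -90), rotate(0, 180)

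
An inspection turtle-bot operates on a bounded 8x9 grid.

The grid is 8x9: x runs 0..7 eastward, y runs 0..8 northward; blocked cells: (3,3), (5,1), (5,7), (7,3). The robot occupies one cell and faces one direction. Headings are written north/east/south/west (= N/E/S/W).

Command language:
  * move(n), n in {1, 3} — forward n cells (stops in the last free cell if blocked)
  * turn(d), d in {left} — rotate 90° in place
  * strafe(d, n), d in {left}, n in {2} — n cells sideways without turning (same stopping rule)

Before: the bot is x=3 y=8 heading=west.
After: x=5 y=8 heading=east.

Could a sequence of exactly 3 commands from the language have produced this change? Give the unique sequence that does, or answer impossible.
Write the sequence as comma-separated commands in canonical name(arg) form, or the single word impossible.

key: position moved to (5,8) AND the heading swung to E — translation plus rotation needed
initial: x=3 y=8 heading=west
[1] after turn(left): x=3 y=8 heading=south
[2] after strafe(left, 2): x=5 y=8 heading=south
[3] after turn(left): x=5 y=8 heading=east
all 64 alternatives checked — unique.

turn(left), strafe(left, 2), turn(left)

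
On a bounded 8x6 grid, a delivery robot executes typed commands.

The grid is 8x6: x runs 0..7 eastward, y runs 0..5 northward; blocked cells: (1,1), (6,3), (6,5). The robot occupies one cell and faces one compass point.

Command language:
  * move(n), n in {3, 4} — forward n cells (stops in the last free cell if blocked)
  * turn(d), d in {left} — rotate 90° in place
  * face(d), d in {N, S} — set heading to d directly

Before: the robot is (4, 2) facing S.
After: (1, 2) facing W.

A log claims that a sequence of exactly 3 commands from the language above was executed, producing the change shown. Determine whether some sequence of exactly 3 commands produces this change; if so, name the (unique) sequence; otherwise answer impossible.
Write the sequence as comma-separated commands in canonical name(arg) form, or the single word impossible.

face(N), turn(left), move(3)

key: cell and facing (now W) both changed — the 3 commands mix motion and turning
start: (4, 2) facing S
step 1 (face(N)): (4, 2) facing N
step 2 (turn(left)): (4, 2) facing W
step 3 (move(3)): (1, 2) facing W
no rival 3-sequence matches.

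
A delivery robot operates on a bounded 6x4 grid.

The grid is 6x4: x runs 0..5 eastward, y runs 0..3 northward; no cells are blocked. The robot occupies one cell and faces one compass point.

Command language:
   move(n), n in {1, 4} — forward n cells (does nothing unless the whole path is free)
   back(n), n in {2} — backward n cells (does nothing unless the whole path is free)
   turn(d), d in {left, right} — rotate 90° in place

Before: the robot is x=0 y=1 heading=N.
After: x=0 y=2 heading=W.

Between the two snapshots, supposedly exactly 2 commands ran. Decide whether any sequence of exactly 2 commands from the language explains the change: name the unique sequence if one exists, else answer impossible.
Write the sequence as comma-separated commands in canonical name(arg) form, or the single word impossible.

move(1), turn(left)

key: position moved to (0,2) AND the heading swung to W — translation plus rotation needed
start: x=0 y=1 heading=N
1. move(1) → x=0 y=2 heading=N
2. turn(left) → x=0 y=2 heading=W
no other 2-command option fits: unique.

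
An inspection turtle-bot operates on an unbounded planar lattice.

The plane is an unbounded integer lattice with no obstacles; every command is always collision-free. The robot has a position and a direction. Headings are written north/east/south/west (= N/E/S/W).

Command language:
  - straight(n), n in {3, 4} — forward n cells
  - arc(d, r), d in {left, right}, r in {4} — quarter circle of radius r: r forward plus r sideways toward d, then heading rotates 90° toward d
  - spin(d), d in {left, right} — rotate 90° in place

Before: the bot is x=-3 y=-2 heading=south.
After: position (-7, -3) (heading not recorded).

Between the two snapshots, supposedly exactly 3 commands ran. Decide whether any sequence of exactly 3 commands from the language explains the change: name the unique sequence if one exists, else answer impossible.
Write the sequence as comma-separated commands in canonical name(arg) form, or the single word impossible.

arc(right, 4), spin(right), straight(3)

key: order matters: swapping arc(right, 4) and straight(3) lands elsewhere
initial: x=-3 y=-2 heading=south
1. arc(right, 4) → x=-7 y=-6 heading=west
2. spin(right) → x=-7 y=-6 heading=north
3. straight(3) → x=-7 y=-3 heading=north
no rival 3-sequence matches.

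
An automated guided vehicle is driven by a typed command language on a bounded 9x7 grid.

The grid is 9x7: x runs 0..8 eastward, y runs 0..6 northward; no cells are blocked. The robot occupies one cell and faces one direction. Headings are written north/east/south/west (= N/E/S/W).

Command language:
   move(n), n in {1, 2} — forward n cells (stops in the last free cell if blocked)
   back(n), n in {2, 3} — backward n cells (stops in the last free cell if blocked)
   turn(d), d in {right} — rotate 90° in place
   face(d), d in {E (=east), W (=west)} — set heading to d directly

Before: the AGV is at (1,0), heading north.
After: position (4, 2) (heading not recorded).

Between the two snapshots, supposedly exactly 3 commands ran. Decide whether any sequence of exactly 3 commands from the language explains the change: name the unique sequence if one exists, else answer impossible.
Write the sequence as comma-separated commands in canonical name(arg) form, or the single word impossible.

move(2), face(W), back(3)

key: order matters: swapping move(2) and back(3) lands elsewhere
start: at (1,0), heading north
[1] after move(2): at (1,2), heading north
[2] after face(W): at (1,2), heading west
[3] after back(3): at (4,2), heading west
uniquely the one of 343 3-step routes that fits.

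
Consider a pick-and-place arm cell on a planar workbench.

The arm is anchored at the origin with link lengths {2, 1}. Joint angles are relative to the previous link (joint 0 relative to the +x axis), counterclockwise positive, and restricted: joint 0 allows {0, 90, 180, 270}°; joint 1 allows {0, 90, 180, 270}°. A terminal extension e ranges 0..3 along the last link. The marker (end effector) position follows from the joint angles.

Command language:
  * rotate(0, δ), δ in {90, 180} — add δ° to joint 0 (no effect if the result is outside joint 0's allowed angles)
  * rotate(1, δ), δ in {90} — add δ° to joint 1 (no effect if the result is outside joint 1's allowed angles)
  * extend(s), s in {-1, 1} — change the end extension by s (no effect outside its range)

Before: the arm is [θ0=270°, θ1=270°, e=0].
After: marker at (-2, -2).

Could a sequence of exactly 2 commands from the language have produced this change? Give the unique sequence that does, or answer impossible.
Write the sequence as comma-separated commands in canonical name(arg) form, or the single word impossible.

extend(-1), extend(1)

key: order matters: swapping extend(-1) and extend(1) lands elsewhere
begin: [θ0=270°, θ1=270°, e=0]
step 1 (extend(-1)): [θ0=270°, θ1=270°, e=0]
step 2 (extend(1)): [θ0=270°, θ1=270°, e=1]
no rival 2-sequence matches.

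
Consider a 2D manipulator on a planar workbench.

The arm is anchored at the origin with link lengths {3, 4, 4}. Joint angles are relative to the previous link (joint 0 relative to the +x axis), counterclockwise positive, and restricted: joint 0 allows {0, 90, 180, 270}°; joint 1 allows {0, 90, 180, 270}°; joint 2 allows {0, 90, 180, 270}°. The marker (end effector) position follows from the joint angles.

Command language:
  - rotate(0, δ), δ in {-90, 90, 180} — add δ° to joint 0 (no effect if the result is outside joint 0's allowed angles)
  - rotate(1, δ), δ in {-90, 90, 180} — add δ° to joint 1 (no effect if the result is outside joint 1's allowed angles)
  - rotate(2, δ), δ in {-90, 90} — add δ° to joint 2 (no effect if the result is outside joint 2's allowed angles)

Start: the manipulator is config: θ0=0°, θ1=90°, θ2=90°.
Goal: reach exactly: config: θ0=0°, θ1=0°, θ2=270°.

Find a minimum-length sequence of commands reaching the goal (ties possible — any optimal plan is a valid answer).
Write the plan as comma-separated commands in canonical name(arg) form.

rotate(2, -90), rotate(2, -90), rotate(1, -90)

start: config: θ0=0°, θ1=90°, θ2=90°
[1] after rotate(2, -90): config: θ0=0°, θ1=90°, θ2=0°
[2] after rotate(2, -90): config: θ0=0°, θ1=90°, θ2=270°
[3] after rotate(1, -90): config: θ0=0°, θ1=0°, θ2=270°
minimal: 3 command(s), checked below 3.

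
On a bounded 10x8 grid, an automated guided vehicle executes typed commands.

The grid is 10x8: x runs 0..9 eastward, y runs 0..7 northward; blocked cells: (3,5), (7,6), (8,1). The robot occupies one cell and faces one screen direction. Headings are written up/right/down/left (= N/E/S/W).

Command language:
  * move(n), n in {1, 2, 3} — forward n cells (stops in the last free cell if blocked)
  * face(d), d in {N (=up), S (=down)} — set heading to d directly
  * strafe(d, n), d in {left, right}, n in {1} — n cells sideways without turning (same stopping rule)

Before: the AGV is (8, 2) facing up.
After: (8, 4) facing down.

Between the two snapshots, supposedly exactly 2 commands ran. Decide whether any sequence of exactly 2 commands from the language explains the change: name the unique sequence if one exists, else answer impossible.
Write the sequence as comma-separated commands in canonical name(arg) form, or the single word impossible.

move(2), face(S)

key: order matters: swapping move(2) and face(S) lands elsewhere
from: (8, 2) facing up
[1] after move(2): (8, 4) facing up
[2] after face(S): (8, 4) facing down
uniquely the one of 49 2-step routes that fits.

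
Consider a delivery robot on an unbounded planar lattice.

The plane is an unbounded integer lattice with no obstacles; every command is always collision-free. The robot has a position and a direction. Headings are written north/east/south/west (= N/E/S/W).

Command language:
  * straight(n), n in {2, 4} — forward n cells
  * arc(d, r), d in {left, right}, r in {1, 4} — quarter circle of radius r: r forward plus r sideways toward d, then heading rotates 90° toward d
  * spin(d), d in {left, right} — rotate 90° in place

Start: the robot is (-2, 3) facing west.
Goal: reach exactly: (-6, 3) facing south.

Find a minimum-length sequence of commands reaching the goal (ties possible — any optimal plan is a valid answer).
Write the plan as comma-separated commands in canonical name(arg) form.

straight(4), spin(left)

begin: (-2, 3) facing west
step 1 (straight(4)): (-6, 3) facing west
step 2 (spin(left)): (-6, 3) facing south
shorter routes all fall short; 2 is best.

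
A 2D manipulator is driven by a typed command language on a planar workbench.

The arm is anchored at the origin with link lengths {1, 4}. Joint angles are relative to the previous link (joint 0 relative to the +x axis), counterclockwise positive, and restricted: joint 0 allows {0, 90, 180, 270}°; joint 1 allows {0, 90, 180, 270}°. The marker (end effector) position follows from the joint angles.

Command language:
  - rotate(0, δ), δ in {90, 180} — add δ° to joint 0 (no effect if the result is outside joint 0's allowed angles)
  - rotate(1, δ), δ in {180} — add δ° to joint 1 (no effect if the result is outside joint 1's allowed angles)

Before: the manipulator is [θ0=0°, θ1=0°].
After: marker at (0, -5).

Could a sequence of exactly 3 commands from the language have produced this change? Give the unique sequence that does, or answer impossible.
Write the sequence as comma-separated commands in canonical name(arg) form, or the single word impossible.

rotate(0, 90), rotate(0, 90), rotate(0, 90)

initial: [θ0=0°, θ1=0°]
step 1 (rotate(0, 90)): [θ0=90°, θ1=0°]
step 2 (rotate(0, 90)): [θ0=180°, θ1=0°]
step 3 (rotate(0, 90)): [θ0=270°, θ1=0°]
uniquely the one of 27 3-step routes that fits.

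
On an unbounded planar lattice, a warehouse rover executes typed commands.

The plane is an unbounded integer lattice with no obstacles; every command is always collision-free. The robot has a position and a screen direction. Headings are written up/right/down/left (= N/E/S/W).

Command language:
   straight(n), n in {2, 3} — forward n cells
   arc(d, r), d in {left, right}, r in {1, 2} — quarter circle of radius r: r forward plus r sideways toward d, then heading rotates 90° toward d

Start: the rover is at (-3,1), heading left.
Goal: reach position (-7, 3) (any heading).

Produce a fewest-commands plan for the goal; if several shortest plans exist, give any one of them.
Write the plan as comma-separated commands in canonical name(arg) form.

straight(2), arc(right, 2)

t0: at (-3,1), heading left
step 1 (straight(2)): at (-5,1), heading left
step 2 (arc(right, 2)): at (-7,3), heading up
no 1-step plan works, so 2 is optimal.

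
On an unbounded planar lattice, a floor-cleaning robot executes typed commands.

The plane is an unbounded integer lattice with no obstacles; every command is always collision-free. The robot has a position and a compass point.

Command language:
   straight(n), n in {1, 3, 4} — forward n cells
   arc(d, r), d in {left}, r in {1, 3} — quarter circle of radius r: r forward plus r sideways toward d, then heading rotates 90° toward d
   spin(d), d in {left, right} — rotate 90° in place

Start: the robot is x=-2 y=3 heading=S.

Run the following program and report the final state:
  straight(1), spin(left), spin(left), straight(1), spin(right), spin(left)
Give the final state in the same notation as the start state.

x=-2 y=3 heading=N

start: x=-2 y=3 heading=S
t=1 straight(1) ⇒ x=-2 y=2 heading=S
t=2 spin(left) ⇒ x=-2 y=2 heading=E
t=3 spin(left) ⇒ x=-2 y=2 heading=N
t=4 straight(1) ⇒ x=-2 y=3 heading=N
t=5 spin(right) ⇒ x=-2 y=3 heading=E
t=6 spin(left) ⇒ x=-2 y=3 heading=N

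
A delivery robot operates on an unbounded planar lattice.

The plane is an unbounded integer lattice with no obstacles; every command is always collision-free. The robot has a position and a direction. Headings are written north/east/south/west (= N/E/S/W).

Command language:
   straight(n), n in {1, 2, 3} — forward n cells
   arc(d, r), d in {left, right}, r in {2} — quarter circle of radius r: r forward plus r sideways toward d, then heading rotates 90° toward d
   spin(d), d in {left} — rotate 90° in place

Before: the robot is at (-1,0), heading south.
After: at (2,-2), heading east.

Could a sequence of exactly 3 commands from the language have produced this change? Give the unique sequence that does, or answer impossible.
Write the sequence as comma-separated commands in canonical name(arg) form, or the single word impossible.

key: position moved to (2,-2) AND the heading swung to E — translation plus rotation needed
from: at (-1,0), heading south
1. straight(2) → at (-1,-2), heading south
2. spin(left) → at (-1,-2), heading east
3. straight(3) → at (2,-2), heading east
uniquely the one of 216 3-step routes that fits.

straight(2), spin(left), straight(3)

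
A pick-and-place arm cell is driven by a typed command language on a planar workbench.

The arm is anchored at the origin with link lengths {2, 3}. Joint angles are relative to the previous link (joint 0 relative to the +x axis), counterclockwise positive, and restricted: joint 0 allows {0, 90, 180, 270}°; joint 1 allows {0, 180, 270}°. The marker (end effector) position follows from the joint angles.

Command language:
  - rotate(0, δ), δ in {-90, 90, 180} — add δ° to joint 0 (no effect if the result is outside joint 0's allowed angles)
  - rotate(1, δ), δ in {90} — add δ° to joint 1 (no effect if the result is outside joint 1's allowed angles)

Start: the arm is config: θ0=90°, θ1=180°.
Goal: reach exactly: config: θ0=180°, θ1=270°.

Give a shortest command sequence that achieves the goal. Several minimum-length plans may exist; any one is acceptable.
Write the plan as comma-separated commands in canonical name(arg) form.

start: config: θ0=90°, θ1=180°
step 1 (rotate(0, 90)): config: θ0=180°, θ1=180°
step 2 (rotate(1, 90)): config: θ0=180°, θ1=270°
nothing shorter than 2 reaches the goal.

rotate(0, 90), rotate(1, 90)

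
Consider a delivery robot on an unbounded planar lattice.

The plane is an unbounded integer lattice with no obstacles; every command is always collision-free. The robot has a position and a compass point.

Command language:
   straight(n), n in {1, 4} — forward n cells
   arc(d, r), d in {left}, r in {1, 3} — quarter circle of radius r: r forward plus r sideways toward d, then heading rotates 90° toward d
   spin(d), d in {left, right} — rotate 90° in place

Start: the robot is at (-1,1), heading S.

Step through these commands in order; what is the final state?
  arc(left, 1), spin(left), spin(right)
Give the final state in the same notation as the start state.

at (0,0), heading E

begin: at (-1,1), heading S
t=1 arc(left, 1) ⇒ at (0,0), heading E
t=2 spin(left) ⇒ at (0,0), heading N
t=3 spin(right) ⇒ at (0,0), heading E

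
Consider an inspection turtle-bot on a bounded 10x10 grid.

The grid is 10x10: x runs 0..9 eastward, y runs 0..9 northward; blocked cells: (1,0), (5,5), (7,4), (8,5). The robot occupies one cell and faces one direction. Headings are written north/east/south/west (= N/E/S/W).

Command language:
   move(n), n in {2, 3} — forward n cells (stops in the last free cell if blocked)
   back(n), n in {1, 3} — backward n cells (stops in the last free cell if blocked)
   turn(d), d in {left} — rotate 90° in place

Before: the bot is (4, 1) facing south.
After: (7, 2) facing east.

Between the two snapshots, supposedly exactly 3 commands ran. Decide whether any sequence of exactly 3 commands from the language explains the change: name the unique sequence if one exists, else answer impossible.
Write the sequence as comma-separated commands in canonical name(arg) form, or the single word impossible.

key: order matters: swapping back(1) and move(3) lands elsewhere
start: (4, 1) facing south
step 1 (back(1)): (4, 2) facing south
step 2 (turn(left)): (4, 2) facing east
step 3 (move(3)): (7, 2) facing east
no rival 3-sequence matches.

back(1), turn(left), move(3)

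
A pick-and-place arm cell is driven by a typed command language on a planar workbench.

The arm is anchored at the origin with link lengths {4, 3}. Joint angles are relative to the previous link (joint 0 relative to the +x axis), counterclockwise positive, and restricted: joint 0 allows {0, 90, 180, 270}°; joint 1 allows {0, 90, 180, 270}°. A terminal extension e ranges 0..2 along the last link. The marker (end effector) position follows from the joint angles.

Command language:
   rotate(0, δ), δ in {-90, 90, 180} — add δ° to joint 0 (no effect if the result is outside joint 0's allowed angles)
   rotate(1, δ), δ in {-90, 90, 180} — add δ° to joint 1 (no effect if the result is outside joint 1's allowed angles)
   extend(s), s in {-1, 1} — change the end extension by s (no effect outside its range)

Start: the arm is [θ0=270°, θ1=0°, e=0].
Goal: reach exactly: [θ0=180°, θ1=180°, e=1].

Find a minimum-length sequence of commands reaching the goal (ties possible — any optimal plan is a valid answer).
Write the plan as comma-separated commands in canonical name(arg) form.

rotate(0, -90), extend(1), rotate(1, 180)

t0: [θ0=270°, θ1=0°, e=0]
1. rotate(0, -90) → [θ0=180°, θ1=0°, e=0]
2. extend(1) → [θ0=180°, θ1=0°, e=1]
3. rotate(1, 180) → [θ0=180°, θ1=180°, e=1]
minimal: 3 command(s), checked below 3.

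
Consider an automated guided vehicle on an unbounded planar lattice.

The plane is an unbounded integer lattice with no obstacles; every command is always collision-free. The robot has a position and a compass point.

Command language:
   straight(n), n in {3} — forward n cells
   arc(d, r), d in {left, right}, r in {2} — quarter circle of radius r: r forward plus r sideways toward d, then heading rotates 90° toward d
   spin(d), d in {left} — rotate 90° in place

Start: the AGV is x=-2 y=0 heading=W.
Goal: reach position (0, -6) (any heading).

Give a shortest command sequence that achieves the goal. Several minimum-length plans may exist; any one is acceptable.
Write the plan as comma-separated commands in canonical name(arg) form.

arc(left, 2), arc(left, 2), arc(right, 2)

from: x=-2 y=0 heading=W
t=1 arc(left, 2) ⇒ x=-4 y=-2 heading=S
t=2 arc(left, 2) ⇒ x=-2 y=-4 heading=E
t=3 arc(right, 2) ⇒ x=0 y=-6 heading=S
shorter routes all fall short; 3 is best.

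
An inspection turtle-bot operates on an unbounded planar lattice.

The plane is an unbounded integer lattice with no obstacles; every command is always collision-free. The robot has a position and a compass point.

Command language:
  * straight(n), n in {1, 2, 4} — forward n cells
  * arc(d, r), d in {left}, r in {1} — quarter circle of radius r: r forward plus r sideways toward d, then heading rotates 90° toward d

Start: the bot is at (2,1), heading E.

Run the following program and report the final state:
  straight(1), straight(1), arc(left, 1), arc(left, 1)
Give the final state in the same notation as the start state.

t0: at (2,1), heading E
1. straight(1) → at (3,1), heading E
2. straight(1) → at (4,1), heading E
3. arc(left, 1) → at (5,2), heading N
4. arc(left, 1) → at (4,3), heading W

at (4,3), heading W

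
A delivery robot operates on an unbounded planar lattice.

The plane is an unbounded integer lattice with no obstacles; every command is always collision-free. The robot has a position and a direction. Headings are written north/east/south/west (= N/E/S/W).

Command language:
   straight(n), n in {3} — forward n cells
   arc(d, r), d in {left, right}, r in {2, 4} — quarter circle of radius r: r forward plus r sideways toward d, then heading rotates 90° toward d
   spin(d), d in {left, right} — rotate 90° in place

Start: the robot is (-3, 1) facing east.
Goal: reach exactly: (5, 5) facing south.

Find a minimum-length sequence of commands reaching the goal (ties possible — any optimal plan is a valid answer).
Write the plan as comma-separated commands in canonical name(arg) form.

start: (-3, 1) facing east
t=1 arc(left, 4) ⇒ (1, 5) facing north
t=2 arc(right, 2) ⇒ (3, 7) facing east
t=3 arc(right, 2) ⇒ (5, 5) facing south
no 2-step plan works, so 3 is optimal.

arc(left, 4), arc(right, 2), arc(right, 2)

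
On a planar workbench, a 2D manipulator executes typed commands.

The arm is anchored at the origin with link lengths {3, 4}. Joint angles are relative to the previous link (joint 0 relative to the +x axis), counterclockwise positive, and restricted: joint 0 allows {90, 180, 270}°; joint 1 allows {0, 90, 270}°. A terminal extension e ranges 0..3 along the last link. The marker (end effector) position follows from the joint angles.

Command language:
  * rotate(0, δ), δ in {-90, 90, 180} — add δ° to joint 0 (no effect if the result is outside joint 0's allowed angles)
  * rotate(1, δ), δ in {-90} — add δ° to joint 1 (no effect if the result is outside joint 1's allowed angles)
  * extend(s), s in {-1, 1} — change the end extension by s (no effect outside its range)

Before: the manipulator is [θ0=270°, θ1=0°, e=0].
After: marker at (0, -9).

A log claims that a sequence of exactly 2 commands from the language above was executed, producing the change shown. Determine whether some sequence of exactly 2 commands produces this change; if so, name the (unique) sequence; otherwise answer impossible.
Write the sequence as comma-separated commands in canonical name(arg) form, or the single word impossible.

extend(1), extend(1)

t0: [θ0=270°, θ1=0°, e=0]
[1] after extend(1): [θ0=270°, θ1=0°, e=1]
[2] after extend(1): [θ0=270°, θ1=0°, e=2]
no rival 2-sequence matches.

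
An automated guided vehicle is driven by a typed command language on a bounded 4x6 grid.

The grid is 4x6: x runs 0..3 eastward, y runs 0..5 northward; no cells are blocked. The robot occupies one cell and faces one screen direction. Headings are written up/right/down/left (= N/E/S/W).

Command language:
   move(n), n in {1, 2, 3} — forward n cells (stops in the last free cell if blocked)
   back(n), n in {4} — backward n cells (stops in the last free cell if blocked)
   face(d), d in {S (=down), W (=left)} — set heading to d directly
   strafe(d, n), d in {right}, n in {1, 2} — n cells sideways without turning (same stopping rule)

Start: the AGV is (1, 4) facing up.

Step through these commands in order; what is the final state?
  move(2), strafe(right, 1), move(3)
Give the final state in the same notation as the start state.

(2, 5) facing up

t0: (1, 4) facing up
1. move(2) → (1, 5) facing up
2. strafe(right, 1) → (2, 5) facing up
3. move(3) → (2, 5) facing up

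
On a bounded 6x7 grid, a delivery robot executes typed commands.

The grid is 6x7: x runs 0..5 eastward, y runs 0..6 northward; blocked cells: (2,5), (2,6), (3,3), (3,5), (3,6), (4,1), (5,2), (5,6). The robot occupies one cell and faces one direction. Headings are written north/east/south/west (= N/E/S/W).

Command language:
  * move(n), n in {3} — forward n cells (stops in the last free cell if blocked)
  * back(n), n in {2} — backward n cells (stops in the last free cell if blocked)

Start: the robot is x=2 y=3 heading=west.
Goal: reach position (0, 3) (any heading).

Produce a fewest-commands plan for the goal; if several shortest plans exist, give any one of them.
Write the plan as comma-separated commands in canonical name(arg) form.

initial: x=2 y=3 heading=west
1. move(3) → x=0 y=3 heading=west
shorter routes all fall short; 1 is best.

move(3)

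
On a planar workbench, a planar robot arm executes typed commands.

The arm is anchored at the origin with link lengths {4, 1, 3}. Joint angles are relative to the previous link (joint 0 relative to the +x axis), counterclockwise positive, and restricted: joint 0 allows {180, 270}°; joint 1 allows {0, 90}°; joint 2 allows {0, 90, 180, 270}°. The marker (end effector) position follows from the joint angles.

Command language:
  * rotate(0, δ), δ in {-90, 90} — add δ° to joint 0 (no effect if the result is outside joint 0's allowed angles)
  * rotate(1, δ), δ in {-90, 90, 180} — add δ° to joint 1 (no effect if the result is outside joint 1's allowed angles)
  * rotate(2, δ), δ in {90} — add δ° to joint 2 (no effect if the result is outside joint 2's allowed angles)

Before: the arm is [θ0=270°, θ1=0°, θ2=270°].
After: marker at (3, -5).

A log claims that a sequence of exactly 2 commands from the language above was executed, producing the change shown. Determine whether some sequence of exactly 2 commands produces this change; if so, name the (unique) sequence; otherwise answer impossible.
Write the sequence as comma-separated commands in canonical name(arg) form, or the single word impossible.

rotate(2, 90), rotate(2, 90)

t0: [θ0=270°, θ1=0°, θ2=270°]
1. rotate(2, 90) → [θ0=270°, θ1=0°, θ2=0°]
2. rotate(2, 90) → [θ0=270°, θ1=0°, θ2=90°]
uniquely the one of 36 2-step routes that fits.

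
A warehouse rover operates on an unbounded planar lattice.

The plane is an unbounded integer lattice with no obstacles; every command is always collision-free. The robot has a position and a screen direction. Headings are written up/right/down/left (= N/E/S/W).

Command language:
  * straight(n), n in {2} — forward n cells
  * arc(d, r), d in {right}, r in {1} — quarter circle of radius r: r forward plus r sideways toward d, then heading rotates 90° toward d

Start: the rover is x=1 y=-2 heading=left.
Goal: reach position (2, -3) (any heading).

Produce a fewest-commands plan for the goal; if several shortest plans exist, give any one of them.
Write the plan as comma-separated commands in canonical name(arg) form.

arc(right, 1), arc(right, 1), arc(right, 1), straight(2)

t0: x=1 y=-2 heading=left
step 1 (arc(right, 1)): x=0 y=-1 heading=up
step 2 (arc(right, 1)): x=1 y=0 heading=right
step 3 (arc(right, 1)): x=2 y=-1 heading=down
step 4 (straight(2)): x=2 y=-3 heading=down
shorter routes all fall short; 4 is best.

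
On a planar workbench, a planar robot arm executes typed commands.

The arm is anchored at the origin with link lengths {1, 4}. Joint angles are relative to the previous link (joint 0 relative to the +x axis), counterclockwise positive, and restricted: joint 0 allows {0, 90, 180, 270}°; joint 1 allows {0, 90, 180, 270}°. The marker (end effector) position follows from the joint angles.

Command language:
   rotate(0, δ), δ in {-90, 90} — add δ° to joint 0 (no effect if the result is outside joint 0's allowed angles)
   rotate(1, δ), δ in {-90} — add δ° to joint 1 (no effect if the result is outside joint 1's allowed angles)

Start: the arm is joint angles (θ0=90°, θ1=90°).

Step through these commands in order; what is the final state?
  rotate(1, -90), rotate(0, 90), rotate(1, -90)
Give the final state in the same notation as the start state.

start: joint angles (θ0=90°, θ1=90°)
step 1 (rotate(1, -90)): joint angles (θ0=90°, θ1=0°)
step 2 (rotate(0, 90)): joint angles (θ0=180°, θ1=0°)
step 3 (rotate(1, -90)): joint angles (θ0=180°, θ1=270°)

joint angles (θ0=180°, θ1=270°)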